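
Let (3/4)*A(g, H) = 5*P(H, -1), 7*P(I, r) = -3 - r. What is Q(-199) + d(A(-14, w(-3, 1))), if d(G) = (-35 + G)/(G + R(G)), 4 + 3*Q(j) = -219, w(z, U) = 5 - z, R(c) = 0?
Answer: -1319/24 ≈ -54.958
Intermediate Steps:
P(I, r) = -3/7 - r/7 (P(I, r) = (-3 - r)/7 = -3/7 - r/7)
A(g, H) = -40/21 (A(g, H) = 4*(5*(-3/7 - ⅐*(-1)))/3 = 4*(5*(-3/7 + ⅐))/3 = 4*(5*(-2/7))/3 = (4/3)*(-10/7) = -40/21)
Q(j) = -223/3 (Q(j) = -4/3 + (⅓)*(-219) = -4/3 - 73 = -223/3)
d(G) = (-35 + G)/G (d(G) = (-35 + G)/(G + 0) = (-35 + G)/G)
Q(-199) + d(A(-14, w(-3, 1))) = -223/3 + (-35 - 40/21)/(-40/21) = -223/3 - 21/40*(-775/21) = -223/3 + 155/8 = -1319/24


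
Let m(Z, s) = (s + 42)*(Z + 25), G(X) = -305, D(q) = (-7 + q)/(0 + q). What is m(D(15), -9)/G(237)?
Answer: -4213/1525 ≈ -2.7626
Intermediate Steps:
D(q) = (-7 + q)/q
m(Z, s) = (25 + Z)*(42 + s) (m(Z, s) = (42 + s)*(25 + Z) = (25 + Z)*(42 + s))
m(D(15), -9)/G(237) = (1050 + 25*(-9) + 42*((-7 + 15)/15) + ((-7 + 15)/15)*(-9))/(-305) = (1050 - 225 + 42*((1/15)*8) + ((1/15)*8)*(-9))*(-1/305) = (1050 - 225 + 42*(8/15) + (8/15)*(-9))*(-1/305) = (1050 - 225 + 112/5 - 24/5)*(-1/305) = (4213/5)*(-1/305) = -4213/1525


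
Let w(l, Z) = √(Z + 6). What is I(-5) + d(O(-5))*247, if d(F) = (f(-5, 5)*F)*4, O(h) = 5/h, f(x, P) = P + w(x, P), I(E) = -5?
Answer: -4945 - 988*√11 ≈ -8221.8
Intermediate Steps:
w(l, Z) = √(6 + Z)
f(x, P) = P + √(6 + P)
d(F) = 4*F*(5 + √11) (d(F) = ((5 + √(6 + 5))*F)*4 = ((5 + √11)*F)*4 = (F*(5 + √11))*4 = 4*F*(5 + √11))
I(-5) + d(O(-5))*247 = -5 + (4*(5/(-5))*(5 + √11))*247 = -5 + (4*(5*(-⅕))*(5 + √11))*247 = -5 + (4*(-1)*(5 + √11))*247 = -5 + (-20 - 4*√11)*247 = -5 + (-4940 - 988*√11) = -4945 - 988*√11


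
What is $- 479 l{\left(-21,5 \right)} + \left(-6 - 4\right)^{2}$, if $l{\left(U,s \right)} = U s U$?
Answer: $-1056095$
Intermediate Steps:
$l{\left(U,s \right)} = s U^{2}$
$- 479 l{\left(-21,5 \right)} + \left(-6 - 4\right)^{2} = - 479 \cdot 5 \left(-21\right)^{2} + \left(-6 - 4\right)^{2} = - 479 \cdot 5 \cdot 441 + \left(-10\right)^{2} = \left(-479\right) 2205 + 100 = -1056195 + 100 = -1056095$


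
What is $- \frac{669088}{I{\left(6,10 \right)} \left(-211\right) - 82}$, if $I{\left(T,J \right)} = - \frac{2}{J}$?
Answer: $\frac{3345440}{199} \approx 16811.0$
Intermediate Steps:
$I{\left(T,J \right)} = - \frac{2}{J}$
$- \frac{669088}{I{\left(6,10 \right)} \left(-211\right) - 82} = - \frac{669088}{- \frac{2}{10} \left(-211\right) - 82} = - \frac{669088}{\left(-2\right) \frac{1}{10} \left(-211\right) - 82} = - \frac{669088}{\left(- \frac{1}{5}\right) \left(-211\right) - 82} = - \frac{669088}{\frac{211}{5} - 82} = - \frac{669088}{- \frac{199}{5}} = \left(-669088\right) \left(- \frac{5}{199}\right) = \frac{3345440}{199}$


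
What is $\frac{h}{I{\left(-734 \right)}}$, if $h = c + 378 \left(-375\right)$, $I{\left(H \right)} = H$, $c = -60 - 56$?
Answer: $\frac{70933}{367} \approx 193.28$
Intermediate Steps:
$c = -116$
$h = -141866$ ($h = -116 + 378 \left(-375\right) = -116 - 141750 = -141866$)
$\frac{h}{I{\left(-734 \right)}} = - \frac{141866}{-734} = \left(-141866\right) \left(- \frac{1}{734}\right) = \frac{70933}{367}$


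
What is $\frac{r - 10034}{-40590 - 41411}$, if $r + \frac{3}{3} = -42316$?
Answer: $\frac{52351}{82001} \approx 0.63842$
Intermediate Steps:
$r = -42317$ ($r = -1 - 42316 = -42317$)
$\frac{r - 10034}{-40590 - 41411} = \frac{-42317 - 10034}{-40590 - 41411} = - \frac{52351}{-82001} = \left(-52351\right) \left(- \frac{1}{82001}\right) = \frac{52351}{82001}$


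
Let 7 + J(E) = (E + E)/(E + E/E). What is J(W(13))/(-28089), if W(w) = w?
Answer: 4/21847 ≈ 0.00018309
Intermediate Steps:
J(E) = -7 + 2*E/(1 + E) (J(E) = -7 + (E + E)/(E + E/E) = -7 + (2*E)/(E + 1) = -7 + (2*E)/(1 + E) = -7 + 2*E/(1 + E))
J(W(13))/(-28089) = ((-7 - 5*13)/(1 + 13))/(-28089) = ((-7 - 65)/14)*(-1/28089) = ((1/14)*(-72))*(-1/28089) = -36/7*(-1/28089) = 4/21847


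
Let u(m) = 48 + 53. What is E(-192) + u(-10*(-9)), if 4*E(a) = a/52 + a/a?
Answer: 5217/52 ≈ 100.33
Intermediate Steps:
u(m) = 101
E(a) = ¼ + a/208 (E(a) = (a/52 + a/a)/4 = (a*(1/52) + 1)/4 = (a/52 + 1)/4 = (1 + a/52)/4 = ¼ + a/208)
E(-192) + u(-10*(-9)) = (¼ + (1/208)*(-192)) + 101 = (¼ - 12/13) + 101 = -35/52 + 101 = 5217/52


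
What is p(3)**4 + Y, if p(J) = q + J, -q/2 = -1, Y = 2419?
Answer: 3044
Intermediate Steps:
q = 2 (q = -2*(-1) = 2)
p(J) = 2 + J
p(3)**4 + Y = (2 + 3)**4 + 2419 = 5**4 + 2419 = 625 + 2419 = 3044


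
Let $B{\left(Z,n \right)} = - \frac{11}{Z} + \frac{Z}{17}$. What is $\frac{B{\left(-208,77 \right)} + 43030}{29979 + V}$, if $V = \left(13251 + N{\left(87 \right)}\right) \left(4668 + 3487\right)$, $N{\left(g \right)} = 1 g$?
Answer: $\frac{2493623}{6306912144} \approx 0.00039538$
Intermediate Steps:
$N{\left(g \right)} = g$
$V = 108771390$ ($V = \left(13251 + 87\right) \left(4668 + 3487\right) = 13338 \cdot 8155 = 108771390$)
$B{\left(Z,n \right)} = - \frac{11}{Z} + \frac{Z}{17}$ ($B{\left(Z,n \right)} = - \frac{11}{Z} + Z \frac{1}{17} = - \frac{11}{Z} + \frac{Z}{17}$)
$\frac{B{\left(-208,77 \right)} + 43030}{29979 + V} = \frac{\left(- \frac{11}{-208} + \frac{1}{17} \left(-208\right)\right) + 43030}{29979 + 108771390} = \frac{\left(\left(-11\right) \left(- \frac{1}{208}\right) - \frac{208}{17}\right) + 43030}{108801369} = \left(\left(\frac{11}{208} - \frac{208}{17}\right) + 43030\right) \frac{1}{108801369} = \left(- \frac{43077}{3536} + 43030\right) \frac{1}{108801369} = \frac{152111003}{3536} \cdot \frac{1}{108801369} = \frac{2493623}{6306912144}$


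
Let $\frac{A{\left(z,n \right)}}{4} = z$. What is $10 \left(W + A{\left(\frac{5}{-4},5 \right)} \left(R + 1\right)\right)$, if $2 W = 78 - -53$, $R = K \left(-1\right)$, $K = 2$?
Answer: $705$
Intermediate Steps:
$A{\left(z,n \right)} = 4 z$
$R = -2$ ($R = 2 \left(-1\right) = -2$)
$W = \frac{131}{2}$ ($W = \frac{78 - -53}{2} = \frac{78 + 53}{2} = \frac{1}{2} \cdot 131 = \frac{131}{2} \approx 65.5$)
$10 \left(W + A{\left(\frac{5}{-4},5 \right)} \left(R + 1\right)\right) = 10 \left(\frac{131}{2} + 4 \frac{5}{-4} \left(-2 + 1\right)\right) = 10 \left(\frac{131}{2} + 4 \cdot 5 \left(- \frac{1}{4}\right) \left(-1\right)\right) = 10 \left(\frac{131}{2} + 4 \left(- \frac{5}{4}\right) \left(-1\right)\right) = 10 \left(\frac{131}{2} - -5\right) = 10 \left(\frac{131}{2} + 5\right) = 10 \cdot \frac{141}{2} = 705$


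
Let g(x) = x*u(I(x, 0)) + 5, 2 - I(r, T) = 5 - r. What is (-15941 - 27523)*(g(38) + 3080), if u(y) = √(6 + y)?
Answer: -134086440 - 1651632*√41 ≈ -1.4466e+8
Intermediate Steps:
I(r, T) = -3 + r (I(r, T) = 2 - (5 - r) = 2 + (-5 + r) = -3 + r)
g(x) = 5 + x*√(3 + x) (g(x) = x*√(6 + (-3 + x)) + 5 = x*√(3 + x) + 5 = 5 + x*√(3 + x))
(-15941 - 27523)*(g(38) + 3080) = (-15941 - 27523)*((5 + 38*√(3 + 38)) + 3080) = -43464*((5 + 38*√41) + 3080) = -43464*(3085 + 38*√41) = -134086440 - 1651632*√41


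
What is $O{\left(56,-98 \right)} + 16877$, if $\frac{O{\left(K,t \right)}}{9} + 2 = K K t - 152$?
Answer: $-2750461$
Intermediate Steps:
$O{\left(K,t \right)} = -1386 + 9 t K^{2}$ ($O{\left(K,t \right)} = -18 + 9 \left(K K t - 152\right) = -18 + 9 \left(K^{2} t - 152\right) = -18 + 9 \left(t K^{2} - 152\right) = -18 + 9 \left(-152 + t K^{2}\right) = -18 + \left(-1368 + 9 t K^{2}\right) = -1386 + 9 t K^{2}$)
$O{\left(56,-98 \right)} + 16877 = \left(-1386 + 9 \left(-98\right) 56^{2}\right) + 16877 = \left(-1386 + 9 \left(-98\right) 3136\right) + 16877 = \left(-1386 - 2765952\right) + 16877 = -2767338 + 16877 = -2750461$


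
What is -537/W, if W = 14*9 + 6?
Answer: -179/44 ≈ -4.0682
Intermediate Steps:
W = 132 (W = 126 + 6 = 132)
-537/W = -537/132 = -537*1/132 = -179/44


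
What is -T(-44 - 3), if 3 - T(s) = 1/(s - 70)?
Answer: -352/117 ≈ -3.0085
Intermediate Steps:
T(s) = 3 - 1/(-70 + s) (T(s) = 3 - 1/(s - 70) = 3 - 1/(-70 + s))
-T(-44 - 3) = -(-211 + 3*(-44 - 3))/(-70 + (-44 - 3)) = -(-211 + 3*(-47))/(-70 - 47) = -(-211 - 141)/(-117) = -(-1)*(-352)/117 = -1*352/117 = -352/117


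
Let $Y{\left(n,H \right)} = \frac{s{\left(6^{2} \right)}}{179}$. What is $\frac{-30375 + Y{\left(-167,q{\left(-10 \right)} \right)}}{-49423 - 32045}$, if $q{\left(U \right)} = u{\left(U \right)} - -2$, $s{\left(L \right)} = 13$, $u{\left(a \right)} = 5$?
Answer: $\frac{1359278}{3645693} \approx 0.37284$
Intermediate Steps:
$q{\left(U \right)} = 7$ ($q{\left(U \right)} = 5 - -2 = 5 + 2 = 7$)
$Y{\left(n,H \right)} = \frac{13}{179}$
$\frac{-30375 + Y{\left(-167,q{\left(-10 \right)} \right)}}{-49423 - 32045} = \frac{-30375 + \frac{13}{179}}{-49423 - 32045} = - \frac{5437112}{179 \left(-81468\right)} = \left(- \frac{5437112}{179}\right) \left(- \frac{1}{81468}\right) = \frac{1359278}{3645693}$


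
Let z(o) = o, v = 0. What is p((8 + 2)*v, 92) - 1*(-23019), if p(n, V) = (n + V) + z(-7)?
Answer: 23104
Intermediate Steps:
p(n, V) = -7 + V + n (p(n, V) = (n + V) - 7 = (V + n) - 7 = -7 + V + n)
p((8 + 2)*v, 92) - 1*(-23019) = (-7 + 92 + (8 + 2)*0) - 1*(-23019) = (-7 + 92 + 10*0) + 23019 = (-7 + 92 + 0) + 23019 = 85 + 23019 = 23104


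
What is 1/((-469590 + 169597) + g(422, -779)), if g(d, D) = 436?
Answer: -1/299557 ≈ -3.3383e-6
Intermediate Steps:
1/((-469590 + 169597) + g(422, -779)) = 1/((-469590 + 169597) + 436) = 1/(-299993 + 436) = 1/(-299557) = -1/299557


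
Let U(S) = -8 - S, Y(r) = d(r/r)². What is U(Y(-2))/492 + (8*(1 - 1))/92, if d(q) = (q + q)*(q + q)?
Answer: -2/41 ≈ -0.048781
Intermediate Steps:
d(q) = 4*q² (d(q) = (2*q)*(2*q) = 4*q²)
Y(r) = 16 (Y(r) = (4*(r/r)²)² = (4*1²)² = (4*1)² = 4² = 16)
U(Y(-2))/492 + (8*(1 - 1))/92 = (-8 - 1*16)/492 + (8*(1 - 1))/92 = (-8 - 16)*(1/492) + (8*0)*(1/92) = -24*1/492 + 0*(1/92) = -2/41 + 0 = -2/41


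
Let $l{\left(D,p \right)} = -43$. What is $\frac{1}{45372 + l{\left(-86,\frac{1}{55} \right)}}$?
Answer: $\frac{1}{45329} \approx 2.2061 \cdot 10^{-5}$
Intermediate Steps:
$\frac{1}{45372 + l{\left(-86,\frac{1}{55} \right)}} = \frac{1}{45372 - 43} = \frac{1}{45329}$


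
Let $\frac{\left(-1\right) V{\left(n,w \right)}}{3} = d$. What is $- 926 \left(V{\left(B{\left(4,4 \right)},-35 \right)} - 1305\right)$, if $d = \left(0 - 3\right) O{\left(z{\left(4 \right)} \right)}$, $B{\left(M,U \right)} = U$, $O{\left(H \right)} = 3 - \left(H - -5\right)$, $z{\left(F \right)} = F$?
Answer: $1258434$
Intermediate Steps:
$O{\left(H \right)} = -2 - H$ ($O{\left(H \right)} = 3 - \left(H + 5\right) = 3 - \left(5 + H\right) = -2 - H$)
$d = 18$ ($d = \left(0 - 3\right) \left(-2 - 4\right) = - 3 \left(-2 - 4\right) = \left(-3\right) \left(-6\right) = 18$)
$V{\left(n,w \right)} = -54$ ($V{\left(n,w \right)} = \left(-3\right) 18 = -54$)
$- 926 \left(V{\left(B{\left(4,4 \right)},-35 \right)} - 1305\right) = - 926 \left(-54 - 1305\right) = \left(-926\right) \left(-1359\right) = 1258434$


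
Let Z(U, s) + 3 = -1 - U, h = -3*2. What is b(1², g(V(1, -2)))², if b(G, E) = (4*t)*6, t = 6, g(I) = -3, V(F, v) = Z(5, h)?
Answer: 20736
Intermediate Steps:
h = -6
Z(U, s) = -4 - U (Z(U, s) = -3 + (-1 - U) = -4 - U)
V(F, v) = -9 (V(F, v) = -4 - 1*5 = -4 - 5 = -9)
b(G, E) = 144 (b(G, E) = (4*6)*6 = 24*6 = 144)
b(1², g(V(1, -2)))² = 144² = 20736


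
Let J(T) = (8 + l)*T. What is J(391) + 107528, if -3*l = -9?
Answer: 111829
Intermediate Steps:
l = 3 (l = -⅓*(-9) = 3)
J(T) = 11*T (J(T) = (8 + 3)*T = 11*T)
J(391) + 107528 = 11*391 + 107528 = 4301 + 107528 = 111829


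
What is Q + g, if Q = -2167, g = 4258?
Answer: 2091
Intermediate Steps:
Q + g = -2167 + 4258 = 2091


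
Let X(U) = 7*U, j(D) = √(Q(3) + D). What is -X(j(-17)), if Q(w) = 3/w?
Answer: -28*I ≈ -28.0*I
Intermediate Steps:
j(D) = √(1 + D) (j(D) = √(3/3 + D) = √(3*(⅓) + D) = √(1 + D))
-X(j(-17)) = -7*√(1 - 17) = -7*√(-16) = -7*4*I = -28*I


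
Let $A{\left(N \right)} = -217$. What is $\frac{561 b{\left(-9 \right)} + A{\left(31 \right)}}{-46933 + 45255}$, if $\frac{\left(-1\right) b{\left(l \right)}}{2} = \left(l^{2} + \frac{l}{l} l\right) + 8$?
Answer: $\frac{89977}{1678} \approx 53.622$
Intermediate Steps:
$b{\left(l \right)} = -16 - 2 l - 2 l^{2}$ ($b{\left(l \right)} = - 2 \left(\left(l^{2} + \frac{l}{l} l\right) + 8\right) = - 2 \left(\left(l^{2} + 1 l\right) + 8\right) = - 2 \left(\left(l^{2} + l\right) + 8\right) = - 2 \left(\left(l + l^{2}\right) + 8\right) = - 2 \left(8 + l + l^{2}\right) = -16 - 2 l - 2 l^{2}$)
$\frac{561 b{\left(-9 \right)} + A{\left(31 \right)}}{-46933 + 45255} = \frac{561 \left(-16 - -18 - 2 \left(-9\right)^{2}\right) - 217}{-46933 + 45255} = \frac{561 \left(-16 + 18 - 162\right) - 217}{-1678} = \left(561 \left(-16 + 18 - 162\right) - 217\right) \left(- \frac{1}{1678}\right) = \left(561 \left(-160\right) - 217\right) \left(- \frac{1}{1678}\right) = \left(-89760 - 217\right) \left(- \frac{1}{1678}\right) = \left(-89977\right) \left(- \frac{1}{1678}\right) = \frac{89977}{1678}$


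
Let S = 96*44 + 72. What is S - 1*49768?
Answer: -45472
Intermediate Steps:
S = 4296 (S = 4224 + 72 = 4296)
S - 1*49768 = 4296 - 1*49768 = 4296 - 49768 = -45472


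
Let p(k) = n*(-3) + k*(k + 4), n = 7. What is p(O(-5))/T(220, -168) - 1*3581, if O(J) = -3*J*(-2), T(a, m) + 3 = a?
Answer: -776318/217 ≈ -3577.5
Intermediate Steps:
T(a, m) = -3 + a
O(J) = 6*J
p(k) = -21 + k*(4 + k) (p(k) = 7*(-3) + k*(k + 4) = -21 + k*(4 + k))
p(O(-5))/T(220, -168) - 1*3581 = (-21 + (6*(-5))² + 4*(6*(-5)))/(-3 + 220) - 1*3581 = (-21 + (-30)² + 4*(-30))/217 - 3581 = (-21 + 900 - 120)*(1/217) - 3581 = 759*(1/217) - 3581 = 759/217 - 3581 = -776318/217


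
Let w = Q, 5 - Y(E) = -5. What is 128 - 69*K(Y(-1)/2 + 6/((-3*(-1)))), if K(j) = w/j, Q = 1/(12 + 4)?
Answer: 14267/112 ≈ 127.38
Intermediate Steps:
Y(E) = 10 (Y(E) = 5 - 1*(-5) = 5 + 5 = 10)
Q = 1/16 ≈ 0.062500
w = 1/16 ≈ 0.062500
K(j) = 1/(16*j)
128 - 69*K(Y(-1)/2 + 6/((-3*(-1)))) = 128 - 69/(16*(10/2 + 6/((-3*(-1))))) = 128 - 69/(16*(10*(1/2) + 6/3)) = 128 - 69/(16*(5 + 6*(1/3))) = 128 - 69/(16*(5 + 2)) = 128 - 69/(16*7) = 128 - 69*1/112 = 128 - 69/112 = 14267/112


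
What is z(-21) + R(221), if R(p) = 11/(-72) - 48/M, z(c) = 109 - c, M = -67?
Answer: 629839/4824 ≈ 130.56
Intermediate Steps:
R(p) = 2719/4824 (R(p) = 11/(-72) - 48/(-67) = 11*(-1/72) - 48*(-1/67) = -11/72 + 48/67 = 2719/4824)
z(-21) + R(221) = (109 - 1*(-21)) + 2719/4824 = (109 + 21) + 2719/4824 = 130 + 2719/4824 = 629839/4824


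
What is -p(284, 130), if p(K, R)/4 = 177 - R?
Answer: -188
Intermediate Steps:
p(K, R) = 708 - 4*R (p(K, R) = 4*(177 - R) = 708 - 4*R)
-p(284, 130) = -(708 - 4*130) = -(708 - 520) = -1*188 = -188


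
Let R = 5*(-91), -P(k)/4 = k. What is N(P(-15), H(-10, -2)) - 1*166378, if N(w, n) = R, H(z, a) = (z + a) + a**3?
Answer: -166833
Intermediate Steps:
H(z, a) = a + z + a**3 (H(z, a) = (a + z) + a**3 = a + z + a**3)
P(k) = -4*k
R = -455
N(w, n) = -455
N(P(-15), H(-10, -2)) - 1*166378 = -455 - 1*166378 = -455 - 166378 = -166833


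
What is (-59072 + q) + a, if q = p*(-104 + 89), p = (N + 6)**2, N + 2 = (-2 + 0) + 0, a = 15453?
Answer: -43679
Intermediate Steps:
N = -4 (N = -2 + ((-2 + 0) + 0) = -2 + (-2 + 0) = -2 - 2 = -4)
p = 4 (p = (-4 + 6)**2 = 2**2 = 4)
q = -60 (q = 4*(-104 + 89) = 4*(-15) = -60)
(-59072 + q) + a = (-59072 - 60) + 15453 = -59132 + 15453 = -43679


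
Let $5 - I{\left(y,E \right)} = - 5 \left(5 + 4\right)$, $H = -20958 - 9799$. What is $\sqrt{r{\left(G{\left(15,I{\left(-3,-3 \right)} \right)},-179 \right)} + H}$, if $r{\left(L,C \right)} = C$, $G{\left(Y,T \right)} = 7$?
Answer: $2 i \sqrt{7734} \approx 175.89 i$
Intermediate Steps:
$H = -30757$
$I{\left(y,E \right)} = 50$ ($I{\left(y,E \right)} = 5 - - 5 \left(5 + 4\right) = 5 - \left(-5\right) 9 = 5 - -45 = 5 + 45 = 50$)
$\sqrt{r{\left(G{\left(15,I{\left(-3,-3 \right)} \right)},-179 \right)} + H} = \sqrt{-179 - 30757} = \sqrt{-30936} = 2 i \sqrt{7734}$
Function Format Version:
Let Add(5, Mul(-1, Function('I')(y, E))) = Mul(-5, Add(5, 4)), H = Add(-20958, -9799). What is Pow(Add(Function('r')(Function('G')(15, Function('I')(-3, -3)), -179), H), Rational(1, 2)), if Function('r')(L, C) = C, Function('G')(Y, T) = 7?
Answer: Mul(2, I, Pow(7734, Rational(1, 2))) ≈ Mul(175.89, I)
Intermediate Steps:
H = -30757
Function('I')(y, E) = 50 (Function('I')(y, E) = Add(5, Mul(-1, Mul(-5, Add(5, 4)))) = Add(5, Mul(-1, Mul(-5, 9))) = Add(5, Mul(-1, -45)) = Add(5, 45) = 50)
Pow(Add(Function('r')(Function('G')(15, Function('I')(-3, -3)), -179), H), Rational(1, 2)) = Pow(Add(-179, -30757), Rational(1, 2)) = Pow(-30936, Rational(1, 2)) = Mul(2, I, Pow(7734, Rational(1, 2)))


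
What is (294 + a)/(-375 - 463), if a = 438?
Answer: -366/419 ≈ -0.87351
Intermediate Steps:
(294 + a)/(-375 - 463) = (294 + 438)/(-375 - 463) = 732/(-838) = 732*(-1/838) = -366/419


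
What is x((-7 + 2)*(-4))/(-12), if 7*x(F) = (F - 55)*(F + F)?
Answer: 50/3 ≈ 16.667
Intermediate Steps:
x(F) = 2*F*(-55 + F)/7 (x(F) = ((F - 55)*(F + F))/7 = ((-55 + F)*(2*F))/7 = (2*F*(-55 + F))/7 = 2*F*(-55 + F)/7)
x((-7 + 2)*(-4))/(-12) = (2*((-7 + 2)*(-4))*(-55 + (-7 + 2)*(-4))/7)/(-12) = -(-5*(-4))*(-55 - 5*(-4))/42 = -20*(-55 + 20)/42 = -20*(-35)/42 = -1/12*(-200) = 50/3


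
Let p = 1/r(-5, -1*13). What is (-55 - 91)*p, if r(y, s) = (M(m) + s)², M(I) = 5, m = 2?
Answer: -73/32 ≈ -2.2813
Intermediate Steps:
r(y, s) = (5 + s)²
p = 1/64 (p = 1/((5 - 1*13)²) = 1/((5 - 13)²) = 1/((-8)²) = 1/64 ≈ 0.015625)
(-55 - 91)*p = (-55 - 91)*(1/64) = -146*1/64 = -73/32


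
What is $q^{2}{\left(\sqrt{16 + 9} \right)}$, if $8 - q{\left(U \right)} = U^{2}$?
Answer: $289$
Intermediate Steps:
$q{\left(U \right)} = 8 - U^{2}$
$q^{2}{\left(\sqrt{16 + 9} \right)} = \left(8 - \left(\sqrt{16 + 9}\right)^{2}\right)^{2} = \left(8 - \left(\sqrt{25}\right)^{2}\right)^{2} = \left(8 - 5^{2}\right)^{2} = \left(8 - 25\right)^{2} = \left(-17\right)^{2} = 289$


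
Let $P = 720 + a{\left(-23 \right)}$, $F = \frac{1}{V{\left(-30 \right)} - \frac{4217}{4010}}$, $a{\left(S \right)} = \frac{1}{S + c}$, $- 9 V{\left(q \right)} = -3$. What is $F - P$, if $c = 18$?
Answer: $- \frac{31159109}{43205} \approx -721.19$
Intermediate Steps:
$V{\left(q \right)} = \frac{1}{3}$ ($V{\left(q \right)} = \left(- \frac{1}{9}\right) \left(-3\right) = \frac{1}{3}$)
$a{\left(S \right)} = \frac{1}{18 + S}$ ($a{\left(S \right)} = \frac{1}{S + 18} = \frac{1}{18 + S}$)
$F = - \frac{12030}{8641}$ ($F = \frac{1}{\frac{1}{3} - \frac{4217}{4010}} = \frac{1}{- \frac{8641}{12030}} = - \frac{12030}{8641} \approx -1.3922$)
$P = \frac{3599}{5}$ ($P = 720 + \frac{1}{18 - 23} = 720 + \frac{1}{-5} = 720 - \frac{1}{5} = \frac{3599}{5} \approx 719.8$)
$F - P = - \frac{12030}{8641} - \frac{3599}{5} = - \frac{31159109}{43205}$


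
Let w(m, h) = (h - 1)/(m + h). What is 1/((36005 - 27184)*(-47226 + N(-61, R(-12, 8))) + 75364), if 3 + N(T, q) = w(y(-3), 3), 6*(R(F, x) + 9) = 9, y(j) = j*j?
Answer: -6/2499181049 ≈ -2.4008e-9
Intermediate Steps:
y(j) = j**2
w(m, h) = (-1 + h)/(h + m)
R(F, x) = -15/2 (R(F, x) = -9 + (1/6)*9 = -9 + 3/2 = -15/2)
N(T, q) = -17/6 (N(T, q) = -3 + (-1 + 3)/(3 + (-3)**2) = -3 + 2/(3 + 9) = -3 + 2/12 = -3 + (1/12)*2 = -3 + 1/6 = -17/6)
1/((36005 - 27184)*(-47226 + N(-61, R(-12, 8))) + 75364) = 1/((36005 - 27184)*(-47226 - 17/6) + 75364) = 1/(8821*(-283373/6) + 75364) = 1/(-2499633233/6 + 75364) = 1/(-2499181049/6) = -6/2499181049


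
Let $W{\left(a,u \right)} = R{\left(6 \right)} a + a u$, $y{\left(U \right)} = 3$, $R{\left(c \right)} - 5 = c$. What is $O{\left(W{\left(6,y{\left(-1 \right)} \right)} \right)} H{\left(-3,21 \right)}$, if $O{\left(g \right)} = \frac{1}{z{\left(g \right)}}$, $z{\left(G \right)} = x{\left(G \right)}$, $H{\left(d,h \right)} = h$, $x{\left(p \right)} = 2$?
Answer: $\frac{21}{2} \approx 10.5$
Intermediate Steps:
$R{\left(c \right)} = 5 + c$
$z{\left(G \right)} = 2$
$W{\left(a,u \right)} = 11 a + a u$ ($W{\left(a,u \right)} = \left(5 + 6\right) a + a u = 11 a + a u$)
$O{\left(g \right)} = \frac{1}{2}$
$O{\left(W{\left(6,y{\left(-1 \right)} \right)} \right)} H{\left(-3,21 \right)} = \frac{1}{2} \cdot 21 = \frac{21}{2}$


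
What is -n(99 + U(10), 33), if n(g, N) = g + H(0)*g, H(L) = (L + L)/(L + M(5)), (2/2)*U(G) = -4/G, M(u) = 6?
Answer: -493/5 ≈ -98.600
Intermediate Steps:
U(G) = -4/G
H(L) = 2*L/(6 + L) (H(L) = (L + L)/(L + 6) = (2*L)/(6 + L) = 2*L/(6 + L))
n(g, N) = g (n(g, N) = g + (2*0/(6 + 0))*g = g + (2*0/6)*g = g + (2*0*(⅙))*g = g + 0*g = g + 0 = g)
-n(99 + U(10), 33) = -(99 - 4/10) = -(99 - 4*⅒) = -(99 - ⅖) = -1*493/5 = -493/5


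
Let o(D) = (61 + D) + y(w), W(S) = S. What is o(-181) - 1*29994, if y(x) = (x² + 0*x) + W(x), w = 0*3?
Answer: -30114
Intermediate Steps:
w = 0
y(x) = x + x² (y(x) = (x² + 0*x) + x = (x² + 0) + x = x² + x = x + x²)
o(D) = 61 + D (o(D) = (61 + D) + 0*(1 + 0) = (61 + D) + 0*1 = (61 + D) + 0 = 61 + D)
o(-181) - 1*29994 = (61 - 181) - 1*29994 = -120 - 29994 = -30114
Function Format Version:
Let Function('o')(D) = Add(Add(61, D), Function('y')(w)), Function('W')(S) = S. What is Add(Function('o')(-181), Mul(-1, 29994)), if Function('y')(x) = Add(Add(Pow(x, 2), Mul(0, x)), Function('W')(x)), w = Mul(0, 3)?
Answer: -30114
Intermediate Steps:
w = 0
Function('y')(x) = Add(x, Pow(x, 2)) (Function('y')(x) = Add(Add(Pow(x, 2), Mul(0, x)), x) = Add(Add(Pow(x, 2), 0), x) = Add(Pow(x, 2), x) = Add(x, Pow(x, 2)))
Function('o')(D) = Add(61, D) (Function('o')(D) = Add(Add(61, D), Mul(0, Add(1, 0))) = Add(Add(61, D), Mul(0, 1)) = Add(Add(61, D), 0) = Add(61, D))
Add(Function('o')(-181), Mul(-1, 29994)) = Add(Add(61, -181), Mul(-1, 29994)) = Add(-120, -29994) = -30114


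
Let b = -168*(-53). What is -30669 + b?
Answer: -21765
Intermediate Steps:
b = 8904
-30669 + b = -30669 + 8904 = -21765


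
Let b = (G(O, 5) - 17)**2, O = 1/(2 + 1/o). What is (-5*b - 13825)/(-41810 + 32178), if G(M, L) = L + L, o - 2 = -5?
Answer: 1005/688 ≈ 1.4608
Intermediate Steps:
o = -3 (o = 2 - 5 = -3)
O = 3/5 (O = 1/(2 + 1/(-3)) = 1/(2 - 1/3) = 1/(5/3) = 3/5 ≈ 0.60000)
G(M, L) = 2*L
b = 49 (b = (2*5 - 17)**2 = (10 - 17)**2 = (-7)**2 = 49)
(-5*b - 13825)/(-41810 + 32178) = (-5*49 - 13825)/(-41810 + 32178) = (-245 - 13825)/(-9632) = -14070*(-1/9632) = 1005/688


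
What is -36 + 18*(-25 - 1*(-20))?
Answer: -126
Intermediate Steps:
-36 + 18*(-25 - 1*(-20)) = -36 + 18*(-25 + 20) = -36 + 18*(-5) = -36 - 90 = -126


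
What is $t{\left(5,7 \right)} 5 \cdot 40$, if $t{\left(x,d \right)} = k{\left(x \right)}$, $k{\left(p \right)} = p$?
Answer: $1000$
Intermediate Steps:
$t{\left(x,d \right)} = x$
$t{\left(5,7 \right)} 5 \cdot 40 = 5 \cdot 5 \cdot 40 = 25 \cdot 40 = 1000$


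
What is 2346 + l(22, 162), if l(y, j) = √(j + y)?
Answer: 2346 + 2*√46 ≈ 2359.6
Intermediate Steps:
2346 + l(22, 162) = 2346 + √(162 + 22) = 2346 + √184 = 2346 + 2*√46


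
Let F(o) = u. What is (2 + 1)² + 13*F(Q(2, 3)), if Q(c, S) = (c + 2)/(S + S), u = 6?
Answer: 87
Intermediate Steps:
Q(c, S) = (2 + c)/(2*S) (Q(c, S) = (2 + c)/((2*S)) = (2 + c)*(1/(2*S)) = (2 + c)/(2*S))
F(o) = 6
(2 + 1)² + 13*F(Q(2, 3)) = (2 + 1)² + 13*6 = 3² + 78 = 9 + 78 = 87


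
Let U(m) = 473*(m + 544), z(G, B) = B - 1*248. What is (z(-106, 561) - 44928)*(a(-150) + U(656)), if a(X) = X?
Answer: -25316781750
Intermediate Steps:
z(G, B) = -248 + B (z(G, B) = B - 248 = -248 + B)
U(m) = 257312 + 473*m (U(m) = 473*(544 + m) = 257312 + 473*m)
(z(-106, 561) - 44928)*(a(-150) + U(656)) = ((-248 + 561) - 44928)*(-150 + (257312 + 473*656)) = (313 - 44928)*(-150 + (257312 + 310288)) = -44615*(-150 + 567600) = -44615*567450 = -25316781750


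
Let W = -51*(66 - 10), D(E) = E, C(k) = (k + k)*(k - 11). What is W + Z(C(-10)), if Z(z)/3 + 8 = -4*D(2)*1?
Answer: -2904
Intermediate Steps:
C(k) = 2*k*(-11 + k) (C(k) = (2*k)*(-11 + k) = 2*k*(-11 + k))
Z(z) = -48 (Z(z) = -24 + 3*(-4*2*1) = -24 + 3*(-8*1) = -24 + 3*(-8) = -24 - 24 = -48)
W = -2856 (W = -51*56 = -2856)
W + Z(C(-10)) = -2856 - 48 = -2904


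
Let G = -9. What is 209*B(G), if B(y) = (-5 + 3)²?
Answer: 836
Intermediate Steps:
B(y) = 4 (B(y) = (-2)² = 4)
209*B(G) = 209*4 = 836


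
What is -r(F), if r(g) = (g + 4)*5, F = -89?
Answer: 425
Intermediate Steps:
r(g) = 20 + 5*g (r(g) = (4 + g)*5 = 20 + 5*g)
-r(F) = -(20 + 5*(-89)) = -(20 - 445) = -1*(-425) = 425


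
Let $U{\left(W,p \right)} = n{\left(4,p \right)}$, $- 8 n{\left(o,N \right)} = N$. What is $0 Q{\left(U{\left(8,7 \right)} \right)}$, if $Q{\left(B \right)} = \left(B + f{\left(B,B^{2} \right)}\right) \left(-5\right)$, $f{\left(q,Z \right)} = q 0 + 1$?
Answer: $0$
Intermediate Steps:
$n{\left(o,N \right)} = - \frac{N}{8}$
$U{\left(W,p \right)} = - \frac{p}{8}$
$f{\left(q,Z \right)} = 1$ ($f{\left(q,Z \right)} = 0 + 1 = 1$)
$Q{\left(B \right)} = -5 - 5 B$ ($Q{\left(B \right)} = \left(B + 1\right) \left(-5\right) = \left(1 + B\right) \left(-5\right) = -5 - 5 B$)
$0 Q{\left(U{\left(8,7 \right)} \right)} = 0 \left(-5 - 5 \left(\left(- \frac{1}{8}\right) 7\right)\right) = 0 \left(-5 - - \frac{35}{8}\right) = 0 \left(-5 + \frac{35}{8}\right) = 0 \left(- \frac{5}{8}\right) = 0$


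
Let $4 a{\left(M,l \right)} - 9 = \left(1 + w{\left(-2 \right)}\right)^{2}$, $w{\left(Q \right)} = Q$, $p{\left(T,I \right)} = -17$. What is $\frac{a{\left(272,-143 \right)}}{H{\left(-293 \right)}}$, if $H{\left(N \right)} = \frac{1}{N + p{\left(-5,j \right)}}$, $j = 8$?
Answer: $-775$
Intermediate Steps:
$H{\left(N \right)} = \frac{1}{-17 + N}$ ($H{\left(N \right)} = \frac{1}{N - 17} = \frac{1}{-17 + N}$)
$a{\left(M,l \right)} = \frac{5}{2}$ ($a{\left(M,l \right)} = \frac{9}{4} + \frac{\left(1 - 2\right)^{2}}{4} = \frac{9}{4} + \frac{\left(-1\right)^{2}}{4} = \frac{9}{4} + \frac{1}{4} \cdot 1 = \frac{9}{4} + \frac{1}{4} = \frac{5}{2}$)
$\frac{a{\left(272,-143 \right)}}{H{\left(-293 \right)}} = \frac{5}{2 \frac{1}{-17 - 293}} = \frac{5}{2 \frac{1}{-310}} = \frac{5}{2 \left(- \frac{1}{310}\right)} = \frac{5}{2} \left(-310\right) = -775$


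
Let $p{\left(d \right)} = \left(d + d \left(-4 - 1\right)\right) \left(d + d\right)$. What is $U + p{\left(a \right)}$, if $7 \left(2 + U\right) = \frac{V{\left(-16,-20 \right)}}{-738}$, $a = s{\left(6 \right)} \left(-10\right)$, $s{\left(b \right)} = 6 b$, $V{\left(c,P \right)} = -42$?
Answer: $- \frac{127526645}{123} \approx -1.0368 \cdot 10^{6}$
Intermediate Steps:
$a = -360$ ($a = 6 \cdot 6 \left(-10\right) = 36 \left(-10\right) = -360$)
$p{\left(d \right)} = - 8 d^{2}$ ($p{\left(d \right)} = \left(d + d \left(-5\right)\right) 2 d = \left(d - 5 d\right) 2 d = - 4 d 2 d = - 8 d^{2}$)
$U = - \frac{245}{123}$ ($U = -2 + \frac{\left(-42\right) \frac{1}{-738}}{7} = -2 + \frac{\left(-42\right) \left(- \frac{1}{738}\right)}{7} = -2 + \frac{1}{7} \cdot \frac{7}{123} = -2 + \frac{1}{123} = - \frac{245}{123} \approx -1.9919$)
$U + p{\left(a \right)} = - \frac{245}{123} - 8 \left(-360\right)^{2} = - \frac{245}{123} - 1036800 = - \frac{127526645}{123}$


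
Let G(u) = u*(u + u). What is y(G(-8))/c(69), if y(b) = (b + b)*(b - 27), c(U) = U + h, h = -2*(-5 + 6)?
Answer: 25856/67 ≈ 385.91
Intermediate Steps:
h = -2 (h = -2*1 = -2)
c(U) = -2 + U (c(U) = U - 2 = -2 + U)
G(u) = 2*u**2 (G(u) = u*(2*u) = 2*u**2)
y(b) = 2*b*(-27 + b) (y(b) = (2*b)*(-27 + b) = 2*b*(-27 + b))
y(G(-8))/c(69) = (2*(2*(-8)**2)*(-27 + 2*(-8)**2))/(-2 + 69) = (2*(2*64)*(-27 + 2*64))/67 = (2*128*(-27 + 128))*(1/67) = (2*128*101)*(1/67) = 25856*(1/67) = 25856/67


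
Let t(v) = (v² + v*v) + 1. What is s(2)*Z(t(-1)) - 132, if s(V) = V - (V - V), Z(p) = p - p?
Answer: -132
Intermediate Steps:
t(v) = 1 + 2*v² (t(v) = (v² + v²) + 1 = 2*v² + 1 = 1 + 2*v²)
Z(p) = 0
s(V) = V (s(V) = V - 1*0 = V + 0 = V)
s(2)*Z(t(-1)) - 132 = 2*0 - 132 = 0 - 132 = -132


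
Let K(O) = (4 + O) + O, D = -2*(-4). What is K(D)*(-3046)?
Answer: -60920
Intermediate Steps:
D = 8
K(O) = 4 + 2*O
K(D)*(-3046) = (4 + 2*8)*(-3046) = (4 + 16)*(-3046) = 20*(-3046) = -60920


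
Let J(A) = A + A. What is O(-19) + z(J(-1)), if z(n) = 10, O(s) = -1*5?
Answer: 5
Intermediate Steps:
J(A) = 2*A
O(s) = -5
O(-19) + z(J(-1)) = -5 + 10 = 5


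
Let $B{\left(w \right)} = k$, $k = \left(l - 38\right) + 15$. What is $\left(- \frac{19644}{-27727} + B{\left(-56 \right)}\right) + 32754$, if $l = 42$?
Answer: $\frac{908716615}{27727} \approx 32774.0$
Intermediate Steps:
$k = 19$ ($k = \left(42 - 38\right) + 15 = 4 + 15 = 19$)
$B{\left(w \right)} = 19$
$\left(- \frac{19644}{-27727} + B{\left(-56 \right)}\right) + 32754 = \left(- \frac{19644}{-27727} + 19\right) + 32754 = \left(\left(-19644\right) \left(- \frac{1}{27727}\right) + 19\right) + 32754 = \left(\frac{19644}{27727} + 19\right) + 32754 = \frac{546457}{27727} + 32754 = \frac{908716615}{27727}$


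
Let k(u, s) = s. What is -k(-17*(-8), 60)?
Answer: -60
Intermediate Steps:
-k(-17*(-8), 60) = -1*60 = -60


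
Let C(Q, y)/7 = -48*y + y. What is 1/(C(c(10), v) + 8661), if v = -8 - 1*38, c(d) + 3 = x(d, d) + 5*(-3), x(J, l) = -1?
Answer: 1/23795 ≈ 4.2026e-5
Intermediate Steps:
c(d) = -19 (c(d) = -3 + (-1 + 5*(-3)) = -3 + (-1 - 15) = -3 - 16 = -19)
v = -46 (v = -8 - 38 = -46)
C(Q, y) = -329*y (C(Q, y) = 7*(-48*y + y) = 7*(-47*y) = -329*y)
1/(C(c(10), v) + 8661) = 1/(-329*(-46) + 8661) = 1/(15134 + 8661) = 1/23795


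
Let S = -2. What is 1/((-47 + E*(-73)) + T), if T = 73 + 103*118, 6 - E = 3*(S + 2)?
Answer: 1/11742 ≈ 8.5164e-5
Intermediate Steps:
E = 6 (E = 6 - 3*(-2 + 2) = 6 - 3*0 = 6 - 1*0 = 6 + 0 = 6)
T = 12227 (T = 73 + 12154 = 12227)
1/((-47 + E*(-73)) + T) = 1/((-47 + 6*(-73)) + 12227) = 1/((-47 - 438) + 12227) = 1/(-485 + 12227) = 1/11742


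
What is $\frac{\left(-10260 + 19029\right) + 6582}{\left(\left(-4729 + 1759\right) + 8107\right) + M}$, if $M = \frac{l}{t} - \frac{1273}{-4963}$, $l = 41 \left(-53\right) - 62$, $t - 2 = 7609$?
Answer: $\frac{64428817327}{21560057371} \approx 2.9883$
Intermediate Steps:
$t = 7611$ ($t = 2 + 7609 = 7611$)
$l = -2235$ ($l = -2173 - 62 = -2235$)
$M = - \frac{467834}{12591131}$ ($M = - \frac{2235}{7611} - \frac{1273}{-4963} = \left(-2235\right) \frac{1}{7611} - - \frac{1273}{4963} = - \frac{745}{2537} + \frac{1273}{4963} = - \frac{467834}{12591131} \approx -0.037156$)
$\frac{\left(-10260 + 19029\right) + 6582}{\left(\left(-4729 + 1759\right) + 8107\right) + M} = \frac{\left(-10260 + 19029\right) + 6582}{\left(\left(-4729 + 1759\right) + 8107\right) - \frac{467834}{12591131}} = \frac{8769 + 6582}{\left(-2970 + 8107\right) - \frac{467834}{12591131}} = \frac{15351}{5137 - \frac{467834}{12591131}} = \frac{15351}{\frac{64680172113}{12591131}} = 15351 \cdot \frac{12591131}{64680172113} = \frac{64428817327}{21560057371}$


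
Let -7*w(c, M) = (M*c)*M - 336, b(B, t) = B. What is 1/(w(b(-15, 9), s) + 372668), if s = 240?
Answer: 7/3473012 ≈ 2.0155e-6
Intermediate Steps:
w(c, M) = 48 - c*M²/7 (w(c, M) = -((M*c)*M - 336)/7 = -(c*M² - 336)/7 = -(-336 + c*M²)/7 = 48 - c*M²/7)
1/(w(b(-15, 9), s) + 372668) = 1/((48 - ⅐*(-15)*240²) + 372668) = 1/((48 - ⅐*(-15)*57600) + 372668) = 1/((48 + 864000/7) + 372668) = 1/(864336/7 + 372668) = 1/(3473012/7) = 7/3473012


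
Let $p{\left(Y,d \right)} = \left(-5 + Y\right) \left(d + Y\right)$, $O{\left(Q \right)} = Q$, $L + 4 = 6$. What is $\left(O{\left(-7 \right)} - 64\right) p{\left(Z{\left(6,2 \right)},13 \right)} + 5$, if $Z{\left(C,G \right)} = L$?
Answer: $3200$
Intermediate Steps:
$L = 2$ ($L = -4 + 6 = 2$)
$Z{\left(C,G \right)} = 2$
$p{\left(Y,d \right)} = \left(-5 + Y\right) \left(Y + d\right)$
$\left(O{\left(-7 \right)} - 64\right) p{\left(Z{\left(6,2 \right)},13 \right)} + 5 = \left(-7 - 64\right) \left(2^{2} - 10 - 65 + 2 \cdot 13\right) + 5 = \left(-7 - 64\right) \left(4 - 10 - 65 + 26\right) + 5 = \left(-71\right) \left(-45\right) + 5 = 3195 + 5 = 3200$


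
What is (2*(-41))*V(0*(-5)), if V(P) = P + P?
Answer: 0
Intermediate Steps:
V(P) = 2*P
(2*(-41))*V(0*(-5)) = (2*(-41))*(2*(0*(-5))) = -164*0 = -82*0 = 0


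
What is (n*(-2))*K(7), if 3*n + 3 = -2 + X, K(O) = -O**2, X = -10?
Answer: -490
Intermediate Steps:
n = -5 (n = -1 + (-2 - 10)/3 = -1 + (1/3)*(-12) = -1 - 4 = -5)
(n*(-2))*K(7) = (-5*(-2))*(-1*7**2) = 10*(-1*49) = 10*(-49) = -490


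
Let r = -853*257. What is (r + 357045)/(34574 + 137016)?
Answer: 68912/85795 ≈ 0.80322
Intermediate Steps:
r = -219221
(r + 357045)/(34574 + 137016) = (-219221 + 357045)/(34574 + 137016) = 137824/171590 = 137824*(1/171590) = 68912/85795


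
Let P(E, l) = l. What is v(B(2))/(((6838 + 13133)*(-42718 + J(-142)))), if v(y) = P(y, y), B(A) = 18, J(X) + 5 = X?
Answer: -2/95117435 ≈ -2.1027e-8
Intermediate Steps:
J(X) = -5 + X
v(y) = y
v(B(2))/(((6838 + 13133)*(-42718 + J(-142)))) = 18/(((6838 + 13133)*(-42718 + (-5 - 142)))) = 18/((19971*(-42718 - 147))) = 18/((19971*(-42865))) = 18/(-856056915) = 18*(-1/856056915) = -2/95117435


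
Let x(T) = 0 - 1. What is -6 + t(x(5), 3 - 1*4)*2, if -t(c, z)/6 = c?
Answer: 6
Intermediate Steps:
x(T) = -1
t(c, z) = -6*c
-6 + t(x(5), 3 - 1*4)*2 = -6 - 6*(-1)*2 = -6 + 6*2 = -6 + 12 = 6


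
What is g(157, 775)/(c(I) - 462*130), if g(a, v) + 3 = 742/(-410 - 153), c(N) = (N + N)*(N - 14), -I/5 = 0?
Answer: 17/236460 ≈ 7.1894e-5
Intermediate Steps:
I = 0 (I = -5*0 = 0)
c(N) = 2*N*(-14 + N) (c(N) = (2*N)*(-14 + N) = 2*N*(-14 + N))
g(a, v) = -2431/563 (g(a, v) = -3 + 742/(-410 - 153) = -3 + 742/(-563) = -3 + 742*(-1/563) = -3 - 742/563 = -2431/563)
g(157, 775)/(c(I) - 462*130) = -2431/(563*(2*0*(-14 + 0) - 462*130)) = -2431/(563*(2*0*(-14) - 60060)) = -2431/(563*(0 - 60060)) = -2431/563/(-60060) = -2431/563*(-1/60060) = 17/236460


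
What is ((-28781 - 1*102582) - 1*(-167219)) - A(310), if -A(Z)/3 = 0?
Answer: 35856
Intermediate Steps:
A(Z) = 0 (A(Z) = -3*0 = 0)
((-28781 - 1*102582) - 1*(-167219)) - A(310) = ((-28781 - 1*102582) - 1*(-167219)) - 1*0 = ((-28781 - 102582) + 167219) + 0 = (-131363 + 167219) + 0 = 35856 + 0 = 35856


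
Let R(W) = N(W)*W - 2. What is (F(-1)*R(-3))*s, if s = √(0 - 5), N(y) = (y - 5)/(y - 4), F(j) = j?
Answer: 38*I*√5/7 ≈ 12.139*I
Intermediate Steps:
N(y) = (-5 + y)/(-4 + y)
R(W) = -2 + W*(-5 + W)/(-4 + W) (R(W) = ((-5 + W)/(-4 + W))*W - 2 = W*(-5 + W)/(-4 + W) - 2 = -2 + W*(-5 + W)/(-4 + W))
s = I*√5 (s = √(-5) = I*√5 ≈ 2.2361*I)
(F(-1)*R(-3))*s = (-(8 + (-3)² - 7*(-3))/(-4 - 3))*(I*√5) = (-(8 + 9 + 21)/(-7))*(I*√5) = (-(-1)*38/7)*(I*√5) = (-1*(-38/7))*(I*√5) = 38*(I*√5)/7 = 38*I*√5/7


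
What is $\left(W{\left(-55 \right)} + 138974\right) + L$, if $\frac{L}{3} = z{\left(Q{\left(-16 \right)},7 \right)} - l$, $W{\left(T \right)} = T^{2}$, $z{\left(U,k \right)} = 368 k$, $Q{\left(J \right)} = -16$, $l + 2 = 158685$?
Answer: $-326322$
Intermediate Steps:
$l = 158683$ ($l = -2 + 158685 = 158683$)
$L = -468321$ ($L = 3 \left(368 \cdot 7 - 158683\right) = 3 \left(2576 - 158683\right) = 3 \left(-156107\right) = -468321$)
$\left(W{\left(-55 \right)} + 138974\right) + L = \left(\left(-55\right)^{2} + 138974\right) - 468321 = \left(3025 + 138974\right) - 468321 = 141999 - 468321 = -326322$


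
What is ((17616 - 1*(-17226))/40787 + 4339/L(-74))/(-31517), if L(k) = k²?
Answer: -367769585/7039309721404 ≈ -5.2245e-5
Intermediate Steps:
((17616 - 1*(-17226))/40787 + 4339/L(-74))/(-31517) = ((17616 - 1*(-17226))/40787 + 4339/((-74)²))/(-31517) = ((17616 + 17226)*(1/40787) + 4339/5476)*(-1/31517) = (34842*(1/40787) + 4339*(1/5476))*(-1/31517) = (34842/40787 + 4339/5476)*(-1/31517) = (367769585/223349612)*(-1/31517) = -367769585/7039309721404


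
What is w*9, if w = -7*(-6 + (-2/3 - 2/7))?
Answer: 438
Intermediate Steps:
w = 146/3 (w = -7*(-6 + (-2*1/3 - 2*1/7)) = -7*(-6 + (-2/3 - 2/7)) = -7*(-6 - 20/21) = -7*(-146/21) = 146/3 ≈ 48.667)
w*9 = (146/3)*9 = 438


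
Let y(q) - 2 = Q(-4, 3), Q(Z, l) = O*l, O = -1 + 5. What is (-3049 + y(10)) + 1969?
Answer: -1066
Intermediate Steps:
O = 4
Q(Z, l) = 4*l
y(q) = 14 (y(q) = 2 + 4*3 = 2 + 12 = 14)
(-3049 + y(10)) + 1969 = (-3049 + 14) + 1969 = -3035 + 1969 = -1066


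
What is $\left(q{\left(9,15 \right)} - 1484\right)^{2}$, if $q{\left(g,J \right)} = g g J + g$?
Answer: $67600$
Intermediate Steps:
$q{\left(g,J \right)} = g + J g^{2}$ ($q{\left(g,J \right)} = g^{2} J + g = J g^{2} + g = g + J g^{2}$)
$\left(q{\left(9,15 \right)} - 1484\right)^{2} = \left(9 \left(1 + 15 \cdot 9\right) - 1484\right)^{2} = \left(9 \left(1 + 135\right) - 1484\right)^{2} = \left(9 \cdot 136 - 1484\right)^{2} = \left(1224 - 1484\right)^{2} = \left(-260\right)^{2} = 67600$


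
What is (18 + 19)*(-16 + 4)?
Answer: -444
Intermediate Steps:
(18 + 19)*(-16 + 4) = 37*(-12) = -444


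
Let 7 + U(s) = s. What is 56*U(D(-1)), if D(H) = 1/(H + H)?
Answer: -420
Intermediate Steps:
D(H) = 1/(2*H)
U(s) = -7 + s
56*U(D(-1)) = 56*(-7 + (½)/(-1)) = 56*(-7 + (½)*(-1)) = 56*(-7 - ½) = 56*(-15/2) = -420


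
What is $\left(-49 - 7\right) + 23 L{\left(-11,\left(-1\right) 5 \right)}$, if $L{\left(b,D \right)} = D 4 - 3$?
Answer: $-585$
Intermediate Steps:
$L{\left(b,D \right)} = -3 + 4 D$ ($L{\left(b,D \right)} = 4 D - 3 = -3 + 4 D$)
$\left(-49 - 7\right) + 23 L{\left(-11,\left(-1\right) 5 \right)} = \left(-49 - 7\right) + 23 \left(-3 + 4 \left(\left(-1\right) 5\right)\right) = \left(-49 - 7\right) + 23 \left(-3 + 4 \left(-5\right)\right) = -56 + 23 \left(-3 - 20\right) = -56 + 23 \left(-23\right) = -56 - 529 = -585$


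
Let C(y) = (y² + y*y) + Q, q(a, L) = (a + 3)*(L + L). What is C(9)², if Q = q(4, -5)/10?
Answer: 24025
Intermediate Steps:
q(a, L) = 2*L*(3 + a) (q(a, L) = (3 + a)*(2*L) = 2*L*(3 + a))
Q = -7 (Q = (2*(-5)*(3 + 4))/10 = (2*(-5)*7)*(⅒) = -70*⅒ = -7)
C(y) = -7 + 2*y² (C(y) = (y² + y*y) - 7 = (y² + y²) - 7 = 2*y² - 7 = -7 + 2*y²)
C(9)² = (-7 + 2*9²)² = (-7 + 2*81)² = (-7 + 162)² = 155² = 24025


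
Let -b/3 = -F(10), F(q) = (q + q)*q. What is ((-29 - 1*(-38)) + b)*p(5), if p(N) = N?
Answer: 3045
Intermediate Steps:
F(q) = 2*q² (F(q) = (2*q)*q = 2*q²)
b = 600 (b = -(-3)*2*10² = -(-3)*2*100 = -(-3)*200 = -3*(-200) = 600)
((-29 - 1*(-38)) + b)*p(5) = ((-29 - 1*(-38)) + 600)*5 = ((-29 + 38) + 600)*5 = (9 + 600)*5 = 609*5 = 3045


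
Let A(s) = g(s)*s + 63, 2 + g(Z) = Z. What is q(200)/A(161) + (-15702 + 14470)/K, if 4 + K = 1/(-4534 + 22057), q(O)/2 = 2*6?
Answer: 13190513348/42825601 ≈ 308.01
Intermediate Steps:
g(Z) = -2 + Z
q(O) = 24 (q(O) = 2*(2*6) = 2*12 = 24)
A(s) = 63 + s*(-2 + s) (A(s) = (-2 + s)*s + 63 = s*(-2 + s) + 63 = 63 + s*(-2 + s))
K = -70091/17523 (K = -4 + 1/(-4534 + 22057) = -4 + 1/17523 = -70091/17523 ≈ -3.9999)
q(200)/A(161) + (-15702 + 14470)/K = 24/(63 + 161*(-2 + 161)) + (-15702 + 14470)/(-70091/17523) = 24/(63 + 161*159) - 1232*(-17523/70091) = 24/(63 + 25599) + 3084048/10013 = 24/25662 + 3084048/10013 = 24*(1/25662) + 3084048/10013 = 4/4277 + 3084048/10013 = 13190513348/42825601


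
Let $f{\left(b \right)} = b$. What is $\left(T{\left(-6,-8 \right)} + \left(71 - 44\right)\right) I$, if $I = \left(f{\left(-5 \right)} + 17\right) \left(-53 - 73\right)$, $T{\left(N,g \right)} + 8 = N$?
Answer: $-19656$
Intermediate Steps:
$T{\left(N,g \right)} = -8 + N$
$I = -1512$ ($I = \left(-5 + 17\right) \left(-53 - 73\right) = 12 \left(-126\right) = -1512$)
$\left(T{\left(-6,-8 \right)} + \left(71 - 44\right)\right) I = \left(\left(-8 - 6\right) + \left(71 - 44\right)\right) \left(-1512\right) = \left(-14 + 27\right) \left(-1512\right) = 13 \left(-1512\right) = -19656$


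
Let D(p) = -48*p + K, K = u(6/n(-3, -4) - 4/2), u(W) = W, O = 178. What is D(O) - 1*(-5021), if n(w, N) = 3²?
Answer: -10573/3 ≈ -3524.3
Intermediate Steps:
n(w, N) = 9
K = -4/3 (K = 6/9 - 4/2 = 6*(⅑) - 4*½ = ⅔ - 2 = -4/3 ≈ -1.3333)
D(p) = -4/3 - 48*p (D(p) = -48*p - 4/3 = -4/3 - 48*p)
D(O) - 1*(-5021) = (-4/3 - 48*178) - 1*(-5021) = (-4/3 - 8544) + 5021 = -25636/3 + 5021 = -10573/3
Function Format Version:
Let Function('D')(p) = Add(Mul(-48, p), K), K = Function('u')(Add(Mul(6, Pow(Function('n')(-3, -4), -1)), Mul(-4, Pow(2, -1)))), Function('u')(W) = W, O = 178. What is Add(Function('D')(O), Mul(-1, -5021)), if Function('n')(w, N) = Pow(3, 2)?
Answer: Rational(-10573, 3) ≈ -3524.3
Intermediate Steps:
Function('n')(w, N) = 9
K = Rational(-4, 3) (K = Add(Mul(6, Pow(9, -1)), Mul(-4, Pow(2, -1))) = Add(Mul(6, Rational(1, 9)), Mul(-4, Rational(1, 2))) = Add(Rational(2, 3), -2) = Rational(-4, 3) ≈ -1.3333)
Function('D')(p) = Add(Rational(-4, 3), Mul(-48, p)) (Function('D')(p) = Add(Mul(-48, p), Rational(-4, 3)) = Add(Rational(-4, 3), Mul(-48, p)))
Add(Function('D')(O), Mul(-1, -5021)) = Add(Add(Rational(-4, 3), Mul(-48, 178)), Mul(-1, -5021)) = Add(Add(Rational(-4, 3), -8544), 5021) = Add(Rational(-25636, 3), 5021) = Rational(-10573, 3)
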